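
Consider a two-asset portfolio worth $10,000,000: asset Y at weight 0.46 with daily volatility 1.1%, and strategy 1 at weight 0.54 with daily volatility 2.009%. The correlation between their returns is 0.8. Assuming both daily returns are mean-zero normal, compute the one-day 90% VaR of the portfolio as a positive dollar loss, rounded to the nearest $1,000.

$195,000

σ_p² = 0.46²·1.1² + 0.54²·2.009² + 2·0.8·0.46·0.54·1.1·2.009 = 2.3113 (%²).
σ_p = √2.3113 = 1.520%.
At 90%, z = 1.282.
VaR = 1.282 × 1.520% = 1.949%; on $10,000,000 that is $194,900.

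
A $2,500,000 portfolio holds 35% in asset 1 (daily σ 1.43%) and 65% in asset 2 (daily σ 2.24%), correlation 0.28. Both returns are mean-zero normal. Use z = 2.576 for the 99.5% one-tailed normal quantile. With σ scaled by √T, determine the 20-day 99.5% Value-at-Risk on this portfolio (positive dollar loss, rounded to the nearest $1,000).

$480,000

σ_p = √(0.35²·1.43² + 0.65²·2.24² + 2·0.28·0.35·0.65·1.43·2.24) = 1.667%.
σ_{20d} = 1.667% × √20 = 7.455%.
VaR = 2.576 × 7.455% = 19.204%; on $2,500,000 that is $480,100.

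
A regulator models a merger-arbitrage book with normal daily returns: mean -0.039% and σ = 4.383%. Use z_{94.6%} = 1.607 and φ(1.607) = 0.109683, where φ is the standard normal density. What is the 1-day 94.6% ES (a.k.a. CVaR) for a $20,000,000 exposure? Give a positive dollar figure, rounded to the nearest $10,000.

Tail multiplier: φ(z)/(1−α) = 0.109683 / 0.054 = 2.031.
ES = −(-0.039%) + 4.383% × 2.031 = 8.941%.
On $20,000,000: 0.08941 × $20,000,000 = $1,788,200.

$1,790,000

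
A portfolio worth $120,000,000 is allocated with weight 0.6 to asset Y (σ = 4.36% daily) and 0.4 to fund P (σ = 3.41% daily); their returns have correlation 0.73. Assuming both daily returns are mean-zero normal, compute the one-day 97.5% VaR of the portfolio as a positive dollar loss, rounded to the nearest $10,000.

$8,770,000

σ_p² = 0.6²·4.36² + 0.4²·3.41² + 2·0.73·0.6·0.4·4.36·3.41 = 13.9136 (%²).
σ_p = √13.9136 = 3.730%.
At 97.5%, z = 1.960.
VaR = 1.960 × 3.730% = 7.311%; on $120,000,000 that is $8,773,200.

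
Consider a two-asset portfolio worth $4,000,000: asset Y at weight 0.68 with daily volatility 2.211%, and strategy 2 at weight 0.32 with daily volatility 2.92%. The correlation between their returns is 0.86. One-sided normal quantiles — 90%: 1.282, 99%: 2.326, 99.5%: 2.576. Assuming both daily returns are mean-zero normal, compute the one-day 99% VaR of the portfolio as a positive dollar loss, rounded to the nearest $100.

σ_p² = 0.68²·2.211² + 0.32²·2.92² + 2·0.86·0.68·0.32·2.211·2.92 = 5.5499 (%²).
σ_p = √5.5499 = 2.356%.
VaR = 2.326 × 2.356% = 5.480%; on $4,000,000 that is $219,200.

$219,200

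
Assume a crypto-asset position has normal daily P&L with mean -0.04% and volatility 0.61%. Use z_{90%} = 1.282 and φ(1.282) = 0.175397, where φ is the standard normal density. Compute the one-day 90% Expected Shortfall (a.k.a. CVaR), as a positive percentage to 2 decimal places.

1.11%

Tail multiplier: φ(z)/(1−α) = 0.175397 / 0.1 = 1.754.
ES = −(-0.04%) + 0.61% × 1.754 = 1.110%.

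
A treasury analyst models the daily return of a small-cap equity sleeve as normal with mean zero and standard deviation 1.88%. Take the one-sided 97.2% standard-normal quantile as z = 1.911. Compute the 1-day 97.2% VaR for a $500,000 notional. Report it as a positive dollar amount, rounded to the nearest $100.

VaR = z·σ = 1.911 × 1.88% = 3.593%.
On $500,000: 0.03593 × $500,000 = $17,965.

$18,000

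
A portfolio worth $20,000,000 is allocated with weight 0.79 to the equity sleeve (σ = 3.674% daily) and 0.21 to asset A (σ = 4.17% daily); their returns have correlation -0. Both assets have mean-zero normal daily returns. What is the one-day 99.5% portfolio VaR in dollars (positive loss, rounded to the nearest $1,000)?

$1,562,000

σ_p² = 0.79²·3.674² + 0.21²·4.17² + 2·-0·0.79·0.21·3.674·4.17 = 9.1911 (%²).
σ_p = √9.1911 = 3.032%.
At 99.5%, z = 2.576.
VaR = 2.576 × 3.032% = 7.810%; on $20,000,000 that is $1,562,000.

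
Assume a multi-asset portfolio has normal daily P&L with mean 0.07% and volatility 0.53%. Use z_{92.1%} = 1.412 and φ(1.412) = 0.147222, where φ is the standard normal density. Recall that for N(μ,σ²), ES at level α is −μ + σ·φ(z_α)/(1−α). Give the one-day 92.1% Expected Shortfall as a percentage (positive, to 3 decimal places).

Tail multiplier: φ(z)/(1−α) = 0.147222 / 0.079 = 1.864.
ES = −(0.07%) + 0.53% × 1.864 = 0.918%.

0.918%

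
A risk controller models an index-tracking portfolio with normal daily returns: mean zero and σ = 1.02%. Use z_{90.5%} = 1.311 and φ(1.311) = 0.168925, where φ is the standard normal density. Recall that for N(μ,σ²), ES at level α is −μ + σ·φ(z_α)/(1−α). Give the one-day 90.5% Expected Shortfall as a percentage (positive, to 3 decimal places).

1.814%

Tail multiplier: φ(z)/(1−α) = 0.168925 / 0.095 = 1.778.
ES = 1.02% × 1.778 = 1.814%.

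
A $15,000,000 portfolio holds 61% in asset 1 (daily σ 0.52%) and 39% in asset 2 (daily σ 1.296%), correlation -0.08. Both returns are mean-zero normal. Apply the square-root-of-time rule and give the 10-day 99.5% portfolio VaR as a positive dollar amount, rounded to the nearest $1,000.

σ_p = √(0.61²·0.52² + 0.39²·1.296² + 2·-0.08·0.61·0.39·0.52·1.296) = 0.575%.
σ_{10d} = 0.575% × √10 = 1.818%.
z(99.5%) = 2.576.
VaR = 2.576 × 1.818% = 4.683%; on $15,000,000 that is $702,450.

$702,000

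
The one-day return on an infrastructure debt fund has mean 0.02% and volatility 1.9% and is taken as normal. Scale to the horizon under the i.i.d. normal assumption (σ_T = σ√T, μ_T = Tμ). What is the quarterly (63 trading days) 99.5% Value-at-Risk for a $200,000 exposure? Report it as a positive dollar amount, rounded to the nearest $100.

$75,200

At 99.5%, z = 2.576.
σ_{63d} = 1.9% × √63 = 15.081%; μ_{63d} = 63 × 0.02% = 1.260%.
VaR = −(1.260%) + 2.576 × 15.081% = 37.589%.
On $200,000: 0.37589 × $200,000 = $75,178.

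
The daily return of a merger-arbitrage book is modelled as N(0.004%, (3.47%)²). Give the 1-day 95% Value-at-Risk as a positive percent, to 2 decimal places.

At 95% one-sided, z = 1.645.
VaR = −μ + z·σ = −(0.004%) + 1.645 × 3.47% = 5.704%.

5.70%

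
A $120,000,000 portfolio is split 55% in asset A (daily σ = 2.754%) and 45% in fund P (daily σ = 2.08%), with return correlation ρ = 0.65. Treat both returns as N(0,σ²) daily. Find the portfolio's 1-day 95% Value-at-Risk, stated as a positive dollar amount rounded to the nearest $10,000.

$4,420,000

σ_p² = 0.55²·2.754² + 0.45²·2.08² + 2·0.65·0.55·0.45·2.754·2.08 = 5.0135 (%²).
σ_p = √5.0135 = 2.239%.
At 95%, z = 1.645.
VaR = 1.645 × 2.239% = 3.683%; on $120,000,000 that is $4,419,600.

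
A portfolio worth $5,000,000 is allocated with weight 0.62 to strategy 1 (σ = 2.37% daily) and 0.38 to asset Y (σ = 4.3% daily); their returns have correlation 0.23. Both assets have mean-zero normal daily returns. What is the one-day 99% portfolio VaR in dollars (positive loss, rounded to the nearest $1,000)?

$283,000

σ_p² = 0.62²·2.37² + 0.38²·4.3² + 2·0.23·0.62·0.38·2.37·4.3 = 5.9336 (%²).
σ_p = √5.9336 = 2.436%.
At 99%, z = 2.326.
VaR = 2.326 × 2.436% = 5.666%; on $5,000,000 that is $283,300.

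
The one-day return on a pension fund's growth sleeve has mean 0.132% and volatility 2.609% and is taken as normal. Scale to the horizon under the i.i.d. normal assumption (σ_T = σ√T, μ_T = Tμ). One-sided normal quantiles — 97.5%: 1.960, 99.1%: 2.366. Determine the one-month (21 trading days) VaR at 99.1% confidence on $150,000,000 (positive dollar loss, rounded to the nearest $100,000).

σ_{21d} = 2.609% × √21 = 11.956%; μ_{21d} = 21 × 0.132% = 2.772%.
VaR = −(2.772%) + 2.366 × 11.956% = 25.516%.
On $150,000,000: 0.25516 × $150,000,000 = $38,274,000.

$38,300,000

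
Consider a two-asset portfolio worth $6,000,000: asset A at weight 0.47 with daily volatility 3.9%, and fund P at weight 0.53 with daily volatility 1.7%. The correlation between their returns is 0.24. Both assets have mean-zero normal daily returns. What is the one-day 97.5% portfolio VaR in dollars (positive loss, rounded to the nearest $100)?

σ_p² = 0.47²·3.9² + 0.53²·1.7² + 2·0.24·0.47·0.53·3.9·1.7 = 4.9644 (%²).
σ_p = √4.9644 = 2.228%.
At 97.5%, z = 1.960.
VaR = 1.960 × 2.228% = 4.367%; on $6,000,000 that is $262,020.

$262,000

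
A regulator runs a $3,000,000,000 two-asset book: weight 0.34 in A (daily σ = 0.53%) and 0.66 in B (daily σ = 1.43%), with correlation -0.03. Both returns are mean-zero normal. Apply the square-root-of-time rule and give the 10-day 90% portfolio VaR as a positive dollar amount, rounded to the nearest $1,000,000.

σ_p = √(0.34²·0.53² + 0.66²·1.43² + 2·-0.03·0.34·0.66·0.53·1.43) = 0.956%.
σ_{10d} = 0.956% × √10 = 3.023%.
z(90%) = 1.282.
VaR = 1.282 × 3.023% = 3.875%; on $3,000,000,000 that is $116,250,000.

$116,000,000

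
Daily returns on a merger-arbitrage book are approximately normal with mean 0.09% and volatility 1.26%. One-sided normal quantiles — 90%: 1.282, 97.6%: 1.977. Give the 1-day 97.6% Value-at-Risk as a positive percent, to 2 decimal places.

VaR = −μ + z·σ = −(0.09%) + 1.977 × 1.26% = 2.401%.

2.40%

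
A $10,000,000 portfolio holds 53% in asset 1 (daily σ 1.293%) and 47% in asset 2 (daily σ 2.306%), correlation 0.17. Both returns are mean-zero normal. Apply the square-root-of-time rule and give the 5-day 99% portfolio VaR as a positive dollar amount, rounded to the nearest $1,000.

σ_p = √(0.53²·1.293² + 0.47²·2.306² + 2·0.17·0.53·0.47·1.293·2.306) = 1.377%.
σ_{5d} = 1.377% × √5 = 3.079%.
z(99%) = 2.326.
VaR = 2.326 × 3.079% = 7.162%; on $10,000,000 that is $716,200.

$716,000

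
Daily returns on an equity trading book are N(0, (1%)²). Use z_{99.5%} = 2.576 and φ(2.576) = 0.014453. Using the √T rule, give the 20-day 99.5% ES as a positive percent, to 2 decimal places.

σ_{20d} = 1% × √20 = 4.472%.
ES multiplier = φ(z)/(1−α) = 0.014453/0.005 = 2.891.
ES = 4.472% × 2.891 = 12.929%.

12.93%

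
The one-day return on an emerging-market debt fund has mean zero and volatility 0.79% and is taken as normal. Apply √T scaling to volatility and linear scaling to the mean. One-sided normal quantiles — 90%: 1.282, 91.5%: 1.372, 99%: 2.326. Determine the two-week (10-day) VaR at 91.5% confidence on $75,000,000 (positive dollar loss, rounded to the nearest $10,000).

$2,570,000

σ_{10d} = 0.79% × √10 = 2.498%.
VaR = 1.372 × 2.498% = 3.427%.
On $75,000,000: 0.03427 × $75,000,000 = $2,570,250.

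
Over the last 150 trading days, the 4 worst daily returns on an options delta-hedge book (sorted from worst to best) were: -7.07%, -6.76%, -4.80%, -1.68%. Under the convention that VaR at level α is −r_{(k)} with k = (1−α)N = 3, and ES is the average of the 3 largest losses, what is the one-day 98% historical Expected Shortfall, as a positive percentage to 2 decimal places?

The 3 worst returns sum to -18.63%.
ES = −(-18.63%) / 3 = 6.21%.

6.21%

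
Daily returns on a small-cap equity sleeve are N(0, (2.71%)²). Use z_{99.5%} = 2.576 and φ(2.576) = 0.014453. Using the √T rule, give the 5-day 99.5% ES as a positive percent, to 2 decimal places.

σ_{5d} = 2.71% × √5 = 6.060%.
ES multiplier = φ(z)/(1−α) = 0.014453/0.005 = 2.891.
ES = 6.060% × 2.891 = 17.519%.

17.52%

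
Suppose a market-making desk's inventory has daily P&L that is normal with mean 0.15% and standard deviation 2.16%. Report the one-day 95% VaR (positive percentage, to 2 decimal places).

3.40%

At 95% one-sided, z = 1.645.
VaR = −μ + z·σ = −(0.15%) + 1.645 × 2.16% = 3.403%.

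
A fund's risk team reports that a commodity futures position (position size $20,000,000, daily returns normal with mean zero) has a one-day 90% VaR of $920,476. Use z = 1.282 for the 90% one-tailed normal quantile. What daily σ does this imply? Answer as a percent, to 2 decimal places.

VaR as a fraction: $920,476 / $20,000,000 = 4.602%.
σ = VaR / z = 4.602% / 1.282 = 3.590%.

3.59%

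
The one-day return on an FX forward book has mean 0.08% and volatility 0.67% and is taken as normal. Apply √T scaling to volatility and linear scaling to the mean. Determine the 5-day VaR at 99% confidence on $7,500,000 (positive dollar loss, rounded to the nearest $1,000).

At 99%, z = 2.326.
σ_{5d} = 0.67% × √5 = 1.498%; μ_{5d} = 5 × 0.08% = 0.400%.
VaR = −(0.400%) + 2.326 × 1.498% = 3.084%.
On $7,500,000: 0.03084 × $7,500,000 = $231,300.

$231,000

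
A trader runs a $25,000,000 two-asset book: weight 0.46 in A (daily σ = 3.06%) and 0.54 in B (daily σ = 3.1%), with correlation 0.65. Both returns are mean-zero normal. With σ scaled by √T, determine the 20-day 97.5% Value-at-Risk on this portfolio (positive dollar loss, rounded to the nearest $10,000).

$6,140,000

σ_p = √(0.46²·3.06² + 0.54²·3.1² + 2·0.65·0.46·0.54·3.06·3.1) = 2.801%.
σ_{20d} = 2.801% × √20 = 12.526%.
z(97.5%) = 1.960.
VaR = 1.960 × 12.526% = 24.551%; on $25,000,000 that is $6,137,750.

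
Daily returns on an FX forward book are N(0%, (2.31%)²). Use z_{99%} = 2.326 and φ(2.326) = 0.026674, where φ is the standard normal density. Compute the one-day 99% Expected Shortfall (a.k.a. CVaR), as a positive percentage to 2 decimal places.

Tail multiplier: φ(z)/(1−α) = 0.026674 / 0.01 = 2.667.
ES = 2.31% × 2.667 = 6.161%.

6.16%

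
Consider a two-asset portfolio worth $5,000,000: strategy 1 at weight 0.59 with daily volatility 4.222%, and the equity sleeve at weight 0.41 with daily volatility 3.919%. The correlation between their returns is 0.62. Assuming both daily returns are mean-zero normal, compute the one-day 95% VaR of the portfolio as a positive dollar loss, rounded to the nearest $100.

σ_p² = 0.59²·4.222² + 0.41²·3.919² + 2·0.62·0.59·0.41·4.222·3.919 = 13.7498 (%²).
σ_p = √13.7498 = 3.708%.
At 95%, z = 1.645.
VaR = 1.645 × 3.708% = 6.100%; on $5,000,000 that is $305,000.

$305,000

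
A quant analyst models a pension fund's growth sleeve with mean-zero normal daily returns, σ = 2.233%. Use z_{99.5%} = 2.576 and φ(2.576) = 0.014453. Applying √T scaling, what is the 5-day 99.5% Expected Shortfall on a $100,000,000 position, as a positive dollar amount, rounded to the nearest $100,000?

$14,400,000

σ_{5d} = 2.233% × √5 = 4.993%.
ES multiplier = φ(z)/(1−α) = 0.014453/0.005 = 2.891.
ES = 4.993% × 2.891 = 14.435%; on $100,000,000: $14,435,000.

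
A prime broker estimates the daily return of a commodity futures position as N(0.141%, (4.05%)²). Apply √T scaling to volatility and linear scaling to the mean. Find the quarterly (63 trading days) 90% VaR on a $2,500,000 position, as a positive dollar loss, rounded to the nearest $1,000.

$808,000

At 90%, z = 1.282.
σ_{63d} = 4.05% × √63 = 32.146%; μ_{63d} = 63 × 0.141% = 8.883%.
VaR = −(8.883%) + 1.282 × 32.146% = 32.328%.
On $2,500,000: 0.32328 × $2,500,000 = $808,200.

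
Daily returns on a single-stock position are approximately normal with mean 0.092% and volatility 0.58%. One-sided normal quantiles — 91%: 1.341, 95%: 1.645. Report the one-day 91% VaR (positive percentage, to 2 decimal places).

VaR = −μ + z·σ = −(0.092%) + 1.341 × 0.58% = 0.686%.

0.69%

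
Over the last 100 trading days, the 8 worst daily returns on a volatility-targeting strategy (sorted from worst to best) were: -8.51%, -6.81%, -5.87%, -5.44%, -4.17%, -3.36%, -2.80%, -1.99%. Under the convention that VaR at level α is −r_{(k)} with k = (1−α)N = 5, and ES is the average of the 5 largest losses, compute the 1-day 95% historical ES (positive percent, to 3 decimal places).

The 5 worst returns sum to -30.80%.
ES = −(-30.80%) / 5 = 6.16% ≈ 6.160%.

6.160%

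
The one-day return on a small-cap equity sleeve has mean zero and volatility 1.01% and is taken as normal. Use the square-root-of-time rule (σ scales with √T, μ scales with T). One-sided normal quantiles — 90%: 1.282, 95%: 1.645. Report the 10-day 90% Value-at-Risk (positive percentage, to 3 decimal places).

4.095%

σ_{10d} = 1.01% × √10 = 3.194%.
VaR = 1.282 × 3.194% = 4.095%.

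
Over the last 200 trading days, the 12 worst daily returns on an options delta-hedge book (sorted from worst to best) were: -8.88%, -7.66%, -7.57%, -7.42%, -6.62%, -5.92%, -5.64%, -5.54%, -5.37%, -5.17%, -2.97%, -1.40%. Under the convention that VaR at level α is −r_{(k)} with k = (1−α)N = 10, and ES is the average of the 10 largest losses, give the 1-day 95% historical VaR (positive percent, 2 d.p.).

k = 10; the 10th lowest return is -5.17%, so VaR = 5.17%.

5.17%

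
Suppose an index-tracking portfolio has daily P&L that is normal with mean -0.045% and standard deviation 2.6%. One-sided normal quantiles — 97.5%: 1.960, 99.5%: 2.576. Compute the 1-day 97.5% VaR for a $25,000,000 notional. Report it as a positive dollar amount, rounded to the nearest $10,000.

$1,290,000

VaR = −μ + z·σ = −(-0.045%) + 1.960 × 2.6% = 5.141%.
On $25,000,000: 0.05141 × $25,000,000 = $1,285,250.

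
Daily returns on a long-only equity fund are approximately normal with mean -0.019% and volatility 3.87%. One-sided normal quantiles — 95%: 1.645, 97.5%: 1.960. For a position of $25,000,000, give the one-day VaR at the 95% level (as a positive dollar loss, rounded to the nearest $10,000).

VaR = −μ + z·σ = −(-0.019%) + 1.645 × 3.87% = 6.385%.
On $25,000,000: 0.06385 × $25,000,000 = $1,596,250.

$1,600,000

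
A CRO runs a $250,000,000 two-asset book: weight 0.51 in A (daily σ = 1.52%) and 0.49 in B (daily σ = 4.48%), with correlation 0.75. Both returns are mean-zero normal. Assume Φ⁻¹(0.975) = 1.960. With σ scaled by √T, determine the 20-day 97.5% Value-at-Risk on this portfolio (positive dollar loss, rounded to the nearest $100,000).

σ_p = √(0.51²·1.52² + 0.49²·4.48² + 2·0.75·0.51·0.49·1.52·4.48) = 2.824%.
σ_{20d} = 2.824% × √20 = 12.629%.
VaR = 1.960 × 12.629% = 24.753%; on $250,000,000 that is $61,882,500.

$61,900,000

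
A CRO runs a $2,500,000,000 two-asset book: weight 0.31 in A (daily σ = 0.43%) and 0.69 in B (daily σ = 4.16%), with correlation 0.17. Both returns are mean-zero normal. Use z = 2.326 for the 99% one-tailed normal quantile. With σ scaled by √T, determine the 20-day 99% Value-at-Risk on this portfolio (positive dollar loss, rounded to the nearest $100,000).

$753,100,000

σ_p = √(0.31²·0.43² + 0.69²·4.16² + 2·0.17·0.31·0.69·0.43·4.16) = 2.896%.
σ_{20d} = 2.896% × √20 = 12.951%.
VaR = 2.326 × 12.951% = 30.124%; on $2,500,000,000 that is $753,100,000.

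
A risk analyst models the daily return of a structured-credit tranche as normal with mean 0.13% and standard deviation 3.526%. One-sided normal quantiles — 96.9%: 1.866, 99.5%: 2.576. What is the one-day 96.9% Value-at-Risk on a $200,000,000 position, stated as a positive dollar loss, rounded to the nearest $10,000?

$12,900,000

VaR = −μ + z·σ = −(0.13%) + 1.866 × 3.526% = 6.450%.
On $200,000,000: 0.06450 × $200,000,000 = $12,900,000.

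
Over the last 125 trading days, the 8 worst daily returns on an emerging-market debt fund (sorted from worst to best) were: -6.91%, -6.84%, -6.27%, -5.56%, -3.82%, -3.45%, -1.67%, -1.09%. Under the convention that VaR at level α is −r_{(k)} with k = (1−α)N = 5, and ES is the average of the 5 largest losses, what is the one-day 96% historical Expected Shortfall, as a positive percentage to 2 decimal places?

The 5 worst returns sum to -29.40%.
ES = −(-29.40%) / 5 = 5.88%.

5.88%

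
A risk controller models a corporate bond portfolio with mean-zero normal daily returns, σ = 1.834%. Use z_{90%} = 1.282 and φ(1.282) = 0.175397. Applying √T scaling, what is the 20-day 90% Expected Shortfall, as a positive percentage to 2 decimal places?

14.39%

σ_{20d} = 1.834% × √20 = 8.202%.
ES multiplier = φ(z)/(1−α) = 0.175397/0.1 = 1.754.
ES = 8.202% × 1.754 = 14.386%.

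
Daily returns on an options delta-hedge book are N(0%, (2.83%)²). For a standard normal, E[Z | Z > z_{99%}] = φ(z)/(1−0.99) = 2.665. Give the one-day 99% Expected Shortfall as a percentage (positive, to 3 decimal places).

7.542%

ES = 2.83% × 2.665 = 7.542%.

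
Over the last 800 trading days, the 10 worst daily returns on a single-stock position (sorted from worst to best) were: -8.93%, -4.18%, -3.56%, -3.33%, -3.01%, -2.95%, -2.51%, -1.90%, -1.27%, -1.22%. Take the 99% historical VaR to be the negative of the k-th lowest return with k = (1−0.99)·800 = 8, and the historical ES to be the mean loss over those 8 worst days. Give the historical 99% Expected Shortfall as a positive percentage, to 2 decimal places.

The 8 worst returns sum to -30.37%.
ES = −(-30.37%) / 8 = 3.79625% ≈ 3.80%.

3.80%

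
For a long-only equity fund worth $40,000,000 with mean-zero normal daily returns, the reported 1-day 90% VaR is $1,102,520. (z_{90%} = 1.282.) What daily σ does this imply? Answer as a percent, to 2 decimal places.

2.15%

VaR as a fraction: $1,102,520 / $40,000,000 = 2.756%.
σ = VaR / z = 2.756% / 1.282 = 2.150%.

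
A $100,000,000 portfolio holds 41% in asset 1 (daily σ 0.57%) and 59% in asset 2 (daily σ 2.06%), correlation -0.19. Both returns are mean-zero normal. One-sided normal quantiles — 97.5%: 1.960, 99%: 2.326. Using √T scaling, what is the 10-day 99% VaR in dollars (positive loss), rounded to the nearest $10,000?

σ_p = √(0.41²·0.57² + 0.59²·2.06² + 2·-0.19·0.41·0.59·0.57·2.06) = 1.193%.
σ_{10d} = 1.193% × √10 = 3.773%.
VaR = 2.326 × 3.773% = 8.776%; on $100,000,000 that is $8,776,000.

$8,780,000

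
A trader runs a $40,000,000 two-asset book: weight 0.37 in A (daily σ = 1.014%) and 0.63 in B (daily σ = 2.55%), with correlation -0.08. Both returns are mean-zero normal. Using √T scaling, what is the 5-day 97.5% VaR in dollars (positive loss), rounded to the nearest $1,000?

$2,840,000

σ_p = √(0.37²·1.014² + 0.63²·2.55² + 2·-0.08·0.37·0.63·1.014·2.55) = 1.620%.
σ_{5d} = 1.620% × √5 = 3.622%.
z(97.5%) = 1.960.
VaR = 1.960 × 3.622% = 7.099%; on $40,000,000 that is $2,839,600.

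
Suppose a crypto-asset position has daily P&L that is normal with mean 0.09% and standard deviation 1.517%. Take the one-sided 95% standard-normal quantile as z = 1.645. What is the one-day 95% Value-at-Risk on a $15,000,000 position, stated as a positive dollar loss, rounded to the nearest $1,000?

$361,000

VaR = −μ + z·σ = −(0.09%) + 1.645 × 1.517% = 2.405%.
On $15,000,000: 0.02405 × $15,000,000 = $360,750.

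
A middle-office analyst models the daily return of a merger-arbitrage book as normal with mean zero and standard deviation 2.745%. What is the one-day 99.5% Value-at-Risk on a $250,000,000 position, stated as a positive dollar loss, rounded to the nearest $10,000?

$17,680,000

At 99.5% one-sided, z = 2.576.
VaR = z·σ = 2.576 × 2.745% = 7.071%.
On $250,000,000: 0.07071 × $250,000,000 = $17,677,500.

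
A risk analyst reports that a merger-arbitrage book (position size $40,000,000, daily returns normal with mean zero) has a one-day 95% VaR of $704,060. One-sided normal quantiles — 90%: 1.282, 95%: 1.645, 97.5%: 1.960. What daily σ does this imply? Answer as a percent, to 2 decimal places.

1.07%

VaR as a fraction: $704,060 / $40,000,000 = 1.760%.
σ = VaR / z = 1.760% / 1.645 = 1.070%.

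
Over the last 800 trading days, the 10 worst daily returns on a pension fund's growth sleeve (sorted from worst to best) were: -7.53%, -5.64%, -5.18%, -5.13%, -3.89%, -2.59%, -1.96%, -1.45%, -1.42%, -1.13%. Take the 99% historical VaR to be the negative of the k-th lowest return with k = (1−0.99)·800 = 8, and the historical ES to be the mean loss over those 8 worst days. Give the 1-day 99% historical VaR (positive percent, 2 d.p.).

k = 8; the 8th lowest return is -1.45%, so VaR = 1.45%.

1.45%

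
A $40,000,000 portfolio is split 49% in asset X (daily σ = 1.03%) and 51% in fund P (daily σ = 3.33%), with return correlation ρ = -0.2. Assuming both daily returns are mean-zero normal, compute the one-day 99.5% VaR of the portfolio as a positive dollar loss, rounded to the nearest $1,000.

$1,723,000

σ_p² = 0.49²·1.03² + 0.51²·3.33² + 2·-0.2·0.49·0.51·1.03·3.33 = 2.7961 (%²).
σ_p = √2.7961 = 1.672%.
At 99.5%, z = 2.576.
VaR = 2.576 × 1.672% = 4.307%; on $40,000,000 that is $1,722,800.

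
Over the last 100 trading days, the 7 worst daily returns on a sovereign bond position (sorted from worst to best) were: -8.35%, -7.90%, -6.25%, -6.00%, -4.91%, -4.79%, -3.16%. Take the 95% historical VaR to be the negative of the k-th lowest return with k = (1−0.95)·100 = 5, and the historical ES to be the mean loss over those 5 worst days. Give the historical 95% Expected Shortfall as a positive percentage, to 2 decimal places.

The 5 worst returns sum to -33.41%.
ES = −(-33.41%) / 5 = 6.682% ≈ 6.68%.

6.68%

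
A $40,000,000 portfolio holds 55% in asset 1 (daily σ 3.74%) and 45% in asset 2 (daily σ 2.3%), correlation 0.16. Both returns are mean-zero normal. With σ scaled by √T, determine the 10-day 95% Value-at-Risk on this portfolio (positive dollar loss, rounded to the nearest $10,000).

$5,090,000

σ_p = √(0.55²·3.74² + 0.45²·2.3² + 2·0.16·0.55·0.45·3.74·2.3) = 2.446%.
σ_{10d} = 2.446% × √10 = 7.735%.
z(95%) = 1.645.
VaR = 1.645 × 7.735% = 12.724%; on $40,000,000 that is $5,089,600.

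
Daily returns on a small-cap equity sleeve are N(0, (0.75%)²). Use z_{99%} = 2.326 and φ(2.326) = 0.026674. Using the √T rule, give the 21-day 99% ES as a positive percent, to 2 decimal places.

σ_{21d} = 0.75% × √21 = 3.437%.
ES multiplier = φ(z)/(1−α) = 0.026674/0.01 = 2.667.
ES = 3.437% × 2.667 = 9.166%.

9.17%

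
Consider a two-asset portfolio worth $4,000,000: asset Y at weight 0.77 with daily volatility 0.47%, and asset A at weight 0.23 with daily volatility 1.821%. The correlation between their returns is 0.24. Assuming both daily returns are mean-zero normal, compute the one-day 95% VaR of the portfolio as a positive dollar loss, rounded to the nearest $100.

$40,500

σ_p² = 0.77²·0.47² + 0.23²·1.821² + 2·0.24·0.77·0.23·0.47·1.821 = 0.3791 (%²).
σ_p = √0.3791 = 0.616%.
At 95%, z = 1.645.
VaR = 1.645 × 0.616% = 1.013%; on $4,000,000 that is $40,520.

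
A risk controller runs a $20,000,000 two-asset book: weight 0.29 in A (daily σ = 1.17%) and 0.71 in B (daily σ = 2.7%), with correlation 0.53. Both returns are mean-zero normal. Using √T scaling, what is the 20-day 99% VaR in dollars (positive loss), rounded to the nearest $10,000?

σ_p = √(0.29²·1.17² + 0.71²·2.7² + 2·0.53·0.29·0.71·1.17·2.7) = 2.116%.
σ_{20d} = 2.116% × √20 = 9.463%.
z(99%) = 2.326.
VaR = 2.326 × 9.463% = 22.011%; on $20,000,000 that is $4,402,200.

$4,400,000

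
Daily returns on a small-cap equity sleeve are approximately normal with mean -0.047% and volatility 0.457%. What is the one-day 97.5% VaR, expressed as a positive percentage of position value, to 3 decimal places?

At 97.5% one-sided, z = 1.960.
VaR = −μ + z·σ = −(-0.047%) + 1.960 × 0.457% = 0.943%.

0.943%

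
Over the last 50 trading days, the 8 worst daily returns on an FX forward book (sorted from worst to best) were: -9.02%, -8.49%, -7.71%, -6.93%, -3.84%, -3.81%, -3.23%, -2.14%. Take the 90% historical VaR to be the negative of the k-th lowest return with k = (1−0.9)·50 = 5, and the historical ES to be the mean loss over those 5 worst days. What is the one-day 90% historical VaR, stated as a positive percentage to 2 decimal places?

k = 5; the 5th lowest return is -3.84%, so VaR = 3.84%.

3.84%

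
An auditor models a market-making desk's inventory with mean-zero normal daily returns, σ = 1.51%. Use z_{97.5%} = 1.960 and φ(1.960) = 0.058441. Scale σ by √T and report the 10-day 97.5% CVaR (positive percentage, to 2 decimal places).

11.16%

σ_{10d} = 1.51% × √10 = 4.775%.
ES multiplier = φ(z)/(1−α) = 0.058441/0.025 = 2.338.
ES = 4.775% × 2.338 = 11.164%.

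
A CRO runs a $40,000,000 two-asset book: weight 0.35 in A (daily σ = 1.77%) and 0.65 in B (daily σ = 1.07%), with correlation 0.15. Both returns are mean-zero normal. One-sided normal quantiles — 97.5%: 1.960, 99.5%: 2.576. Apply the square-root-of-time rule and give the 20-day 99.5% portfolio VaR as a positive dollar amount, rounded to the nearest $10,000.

σ_p = √(0.35²·1.77² + 0.65²·1.07² + 2·0.15·0.35·0.65·1.77·1.07) = 0.998%.
σ_{20d} = 0.998% × √20 = 4.463%.
VaR = 2.576 × 4.463% = 11.497%; on $40,000,000 that is $4,598,800.

$4,600,000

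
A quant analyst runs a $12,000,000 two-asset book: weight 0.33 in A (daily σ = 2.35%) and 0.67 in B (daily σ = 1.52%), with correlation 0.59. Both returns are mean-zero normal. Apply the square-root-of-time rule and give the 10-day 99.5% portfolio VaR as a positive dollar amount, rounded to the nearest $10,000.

$1,570,000

σ_p = √(0.33²·2.35² + 0.67²·1.52² + 2·0.59·0.33·0.67·2.35·1.52) = 1.603%.
σ_{10d} = 1.603% × √10 = 5.069%.
z(99.5%) = 2.576.
VaR = 2.576 × 5.069% = 13.058%; on $12,000,000 that is $1,566,960.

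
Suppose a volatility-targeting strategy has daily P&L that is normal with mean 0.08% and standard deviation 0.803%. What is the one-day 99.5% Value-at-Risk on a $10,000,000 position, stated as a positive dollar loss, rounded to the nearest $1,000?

$199,000

At 99.5% one-sided, z = 2.576.
VaR = −μ + z·σ = −(0.08%) + 2.576 × 0.803% = 1.989%.
On $10,000,000: 0.01989 × $10,000,000 = $198,900.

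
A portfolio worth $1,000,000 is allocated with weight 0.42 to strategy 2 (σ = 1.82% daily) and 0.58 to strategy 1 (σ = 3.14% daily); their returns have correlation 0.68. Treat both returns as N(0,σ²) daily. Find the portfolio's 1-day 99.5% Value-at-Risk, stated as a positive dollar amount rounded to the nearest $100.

σ_p² = 0.42²·1.82² + 0.58²·3.14² + 2·0.68·0.42·0.58·1.82·3.14 = 5.7944 (%²).
σ_p = √5.7944 = 2.407%.
At 99.5%, z = 2.576.
VaR = 2.576 × 2.407% = 6.200%; on $1,000,000 that is $62,000.

$62,000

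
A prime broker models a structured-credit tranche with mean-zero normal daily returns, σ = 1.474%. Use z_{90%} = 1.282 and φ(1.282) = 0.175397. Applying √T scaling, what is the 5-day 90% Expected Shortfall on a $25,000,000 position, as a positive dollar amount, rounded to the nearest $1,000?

$1,445,000

σ_{5d} = 1.474% × √5 = 3.296%.
ES multiplier = φ(z)/(1−α) = 0.175397/0.1 = 1.754.
ES = 3.296% × 1.754 = 5.781%; on $25,000,000: $1,445,250.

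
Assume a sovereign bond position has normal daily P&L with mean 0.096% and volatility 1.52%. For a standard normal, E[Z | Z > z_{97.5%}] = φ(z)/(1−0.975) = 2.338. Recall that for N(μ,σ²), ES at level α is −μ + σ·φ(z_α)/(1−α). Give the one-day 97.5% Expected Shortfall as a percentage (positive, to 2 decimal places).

ES = −(0.096%) + 1.52% × 2.338 = 3.458%.

3.46%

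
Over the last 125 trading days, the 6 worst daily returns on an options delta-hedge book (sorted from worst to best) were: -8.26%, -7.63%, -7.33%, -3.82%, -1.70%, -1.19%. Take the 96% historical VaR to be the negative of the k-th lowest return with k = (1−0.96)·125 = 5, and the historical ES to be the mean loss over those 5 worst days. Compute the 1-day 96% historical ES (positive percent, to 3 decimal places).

5.748%

The 5 worst returns sum to -28.74%.
ES = −(-28.74%) / 5 = 5.748%.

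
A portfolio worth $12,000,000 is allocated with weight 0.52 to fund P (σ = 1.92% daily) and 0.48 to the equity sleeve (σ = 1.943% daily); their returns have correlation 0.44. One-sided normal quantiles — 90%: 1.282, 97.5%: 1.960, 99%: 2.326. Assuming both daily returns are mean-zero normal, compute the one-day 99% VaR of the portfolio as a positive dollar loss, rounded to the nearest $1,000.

$457,000

σ_p² = 0.52²·1.92² + 0.48²·1.943² + 2·0.44·0.52·0.48·1.92·1.943 = 2.6860 (%²).
σ_p = √2.6860 = 1.639%.
VaR = 2.326 × 1.639% = 3.812%; on $12,000,000 that is $457,440.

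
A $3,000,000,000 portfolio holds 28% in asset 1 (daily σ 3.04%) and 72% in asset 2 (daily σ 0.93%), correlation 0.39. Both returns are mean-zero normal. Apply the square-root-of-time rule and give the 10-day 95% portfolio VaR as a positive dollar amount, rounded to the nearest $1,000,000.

$198,000,000

σ_p = √(0.28²·3.04² + 0.72²·0.93² + 2·0.39·0.28·0.72·3.04·0.93) = 1.272%.
σ_{10d} = 1.272% × √10 = 4.022%.
z(95%) = 1.645.
VaR = 1.645 × 4.022% = 6.616%; on $3,000,000,000 that is $198,480,000.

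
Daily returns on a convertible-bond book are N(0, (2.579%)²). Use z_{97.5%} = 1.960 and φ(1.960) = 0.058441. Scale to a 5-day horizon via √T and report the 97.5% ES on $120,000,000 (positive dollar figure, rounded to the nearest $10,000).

$16,180,000

σ_{5d} = 2.579% × √5 = 5.767%.
ES multiplier = φ(z)/(1−α) = 0.058441/0.025 = 2.338.
ES = 5.767% × 2.338 = 13.483%; on $120,000,000: $16,179,600.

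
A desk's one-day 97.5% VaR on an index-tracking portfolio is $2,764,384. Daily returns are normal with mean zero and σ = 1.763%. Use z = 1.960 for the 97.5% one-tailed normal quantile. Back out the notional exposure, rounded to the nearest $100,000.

VaR as a fraction of value: z·σ = 1.960 × 1.763% = 3.45548%.
Position = $2,764,384 / 0.0345548 = $80,000,000.

$80,000,000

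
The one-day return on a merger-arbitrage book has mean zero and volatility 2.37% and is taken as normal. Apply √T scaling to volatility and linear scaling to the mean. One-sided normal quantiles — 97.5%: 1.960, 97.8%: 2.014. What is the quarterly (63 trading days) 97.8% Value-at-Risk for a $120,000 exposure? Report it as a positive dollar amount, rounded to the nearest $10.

$45,460

σ_{63d} = 2.37% × √63 = 18.811%.
VaR = 2.014 × 18.811% = 37.885%.
On $120,000: 0.37885 × $120,000 = $45,462.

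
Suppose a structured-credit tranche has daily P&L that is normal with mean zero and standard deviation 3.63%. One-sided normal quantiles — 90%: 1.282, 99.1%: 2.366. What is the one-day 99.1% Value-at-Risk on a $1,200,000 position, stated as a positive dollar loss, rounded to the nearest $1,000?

$103,000

VaR = z·σ = 2.366 × 3.63% = 8.589%.
On $1,200,000: 0.08589 × $1,200,000 = $103,068.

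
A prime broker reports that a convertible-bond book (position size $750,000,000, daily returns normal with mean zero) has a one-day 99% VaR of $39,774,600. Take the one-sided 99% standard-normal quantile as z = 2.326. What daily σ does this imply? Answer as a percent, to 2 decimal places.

VaR as a fraction: $39,774,600 / $750,000,000 = 5.303%.
σ = VaR / z = 5.303% / 2.326 = 2.280%.

2.28%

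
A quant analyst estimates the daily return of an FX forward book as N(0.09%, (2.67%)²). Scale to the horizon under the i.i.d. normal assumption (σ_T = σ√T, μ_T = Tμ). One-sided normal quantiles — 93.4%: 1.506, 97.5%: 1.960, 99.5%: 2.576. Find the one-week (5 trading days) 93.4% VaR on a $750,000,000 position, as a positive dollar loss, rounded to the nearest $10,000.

σ_{5d} = 2.67% × √5 = 5.970%; μ_{5d} = 5 × 0.09% = 0.450%.
VaR = −(0.450%) + 1.506 × 5.970% = 8.541%.
On $750,000,000: 0.08541 × $750,000,000 = $64,057,500.

$64,060,000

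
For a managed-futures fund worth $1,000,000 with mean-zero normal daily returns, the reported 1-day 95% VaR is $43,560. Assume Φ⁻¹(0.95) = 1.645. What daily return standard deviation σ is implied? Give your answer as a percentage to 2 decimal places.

VaR as a fraction: $43,560 / $1,000,000 = 4.356%.
σ = VaR / z = 4.356% / 1.645 = 2.648%.

2.65%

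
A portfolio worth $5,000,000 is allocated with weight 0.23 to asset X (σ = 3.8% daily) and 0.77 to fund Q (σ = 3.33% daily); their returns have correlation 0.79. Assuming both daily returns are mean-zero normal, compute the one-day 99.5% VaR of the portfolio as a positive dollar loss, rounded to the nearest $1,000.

σ_p² = 0.23²·3.8² + 0.77²·3.33² + 2·0.79·0.23·0.77·3.8·3.33 = 10.8793 (%²).
σ_p = √10.8793 = 3.298%.
At 99.5%, z = 2.576.
VaR = 2.576 × 3.298% = 8.496%; on $5,000,000 that is $424,800.

$425,000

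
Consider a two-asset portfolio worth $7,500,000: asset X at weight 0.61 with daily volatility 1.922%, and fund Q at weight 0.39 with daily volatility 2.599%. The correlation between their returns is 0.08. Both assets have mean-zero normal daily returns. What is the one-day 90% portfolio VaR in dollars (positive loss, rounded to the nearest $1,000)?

$155,000

σ_p² = 0.61²·1.922² + 0.39²·2.599² + 2·0.08·0.61·0.39·1.922·2.599 = 2.5921 (%²).
σ_p = √2.5921 = 1.610%.
At 90%, z = 1.282.
VaR = 1.282 × 1.610% = 2.064%; on $7,500,000 that is $154,800.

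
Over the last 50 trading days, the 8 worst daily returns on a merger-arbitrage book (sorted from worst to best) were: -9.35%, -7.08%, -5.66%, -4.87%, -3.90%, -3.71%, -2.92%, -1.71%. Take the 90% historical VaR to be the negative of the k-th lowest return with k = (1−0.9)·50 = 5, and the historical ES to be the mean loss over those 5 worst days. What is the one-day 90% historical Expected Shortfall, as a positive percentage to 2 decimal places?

The 5 worst returns sum to -30.86%.
ES = −(-30.86%) / 5 = 6.172% ≈ 6.17%.

6.17%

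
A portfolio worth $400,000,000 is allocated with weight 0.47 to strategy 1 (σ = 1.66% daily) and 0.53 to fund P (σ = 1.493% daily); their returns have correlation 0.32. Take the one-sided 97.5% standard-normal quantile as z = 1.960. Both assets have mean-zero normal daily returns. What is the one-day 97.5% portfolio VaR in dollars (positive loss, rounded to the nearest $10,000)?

σ_p² = 0.47²·1.66² + 0.53²·1.493² + 2·0.32·0.47·0.53·1.66·1.493 = 1.6300 (%²).
σ_p = √1.6300 = 1.277%.
VaR = 1.960 × 1.277% = 2.503%; on $400,000,000 that is $10,012,000.

$10,010,000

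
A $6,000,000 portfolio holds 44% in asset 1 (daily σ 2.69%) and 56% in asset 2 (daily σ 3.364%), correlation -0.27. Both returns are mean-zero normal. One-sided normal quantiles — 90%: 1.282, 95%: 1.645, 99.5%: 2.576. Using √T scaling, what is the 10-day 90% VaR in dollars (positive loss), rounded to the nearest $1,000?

σ_p = √(0.44²·2.69² + 0.56²·3.364² + 2·-0.27·0.44·0.56·2.69·3.364) = 1.935%.
σ_{10d} = 1.935% × √10 = 6.119%.
VaR = 1.282 × 6.119% = 7.845%; on $6,000,000 that is $470,700.

$471,000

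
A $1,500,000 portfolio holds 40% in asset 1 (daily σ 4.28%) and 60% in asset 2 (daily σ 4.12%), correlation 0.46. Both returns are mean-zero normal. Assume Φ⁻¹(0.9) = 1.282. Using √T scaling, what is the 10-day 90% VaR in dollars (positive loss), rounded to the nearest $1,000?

$219,000

σ_p = √(0.4²·4.28² + 0.6²·4.12² + 2·0.46·0.4·0.6·4.28·4.12) = 3.597%.
σ_{10d} = 3.597% × √10 = 11.375%.
VaR = 1.282 × 11.375% = 14.583%; on $1,500,000 that is $218,745.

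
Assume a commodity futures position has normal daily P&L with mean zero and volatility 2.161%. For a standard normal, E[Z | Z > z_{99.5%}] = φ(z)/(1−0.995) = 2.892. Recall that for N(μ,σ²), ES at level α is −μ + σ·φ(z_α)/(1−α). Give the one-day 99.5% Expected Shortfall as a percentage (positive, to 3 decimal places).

ES = 2.161% × 2.892 = 6.250%.

6.250%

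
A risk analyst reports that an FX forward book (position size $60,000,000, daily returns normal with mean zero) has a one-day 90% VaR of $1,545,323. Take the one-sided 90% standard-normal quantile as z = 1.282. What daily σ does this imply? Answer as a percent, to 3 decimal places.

2.009%

VaR as a fraction: $1,545,323 / $60,000,000 = 2.576%.
σ = VaR / z = 2.576% / 1.282 = 2.009%.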